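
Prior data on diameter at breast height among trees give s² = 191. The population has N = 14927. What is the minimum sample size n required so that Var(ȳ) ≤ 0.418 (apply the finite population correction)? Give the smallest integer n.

Without fpc, n₀ = s²/D = 191/0.418 = 456.9378.
With fpc, (1 − n/N)·s²/n ≤ D requires n ≥ n₀/(1 + n₀/N) = 456.9378/(1 + 456.9378/14927) = 443.3657.
Rounding up, n = 444.

444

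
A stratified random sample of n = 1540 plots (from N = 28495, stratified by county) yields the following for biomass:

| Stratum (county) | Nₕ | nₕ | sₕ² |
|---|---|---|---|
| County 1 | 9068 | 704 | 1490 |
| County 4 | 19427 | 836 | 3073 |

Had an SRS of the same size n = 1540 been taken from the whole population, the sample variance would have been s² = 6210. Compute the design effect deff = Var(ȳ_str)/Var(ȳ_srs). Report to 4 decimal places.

0.4805

Var(ȳ_str) = Σ Wₕ²(1−fₕ)sₕ²/nₕ with Wₕ = Nₕ/28495:
  County 1: (9068/28495)²·(1−704/9068)·1490/704 = 0.19769779
  County 4: (19427/28495)²·(1−836/19427)·3073/836 = 1.6350365
  → Var(ȳ_str) = 1.8327343.
Var(ȳ_srs) = (1 − 1540/28495)·6210/1540 = 3.8145346.
deff = 1.8327343 / 3.8145346 = 0.4805.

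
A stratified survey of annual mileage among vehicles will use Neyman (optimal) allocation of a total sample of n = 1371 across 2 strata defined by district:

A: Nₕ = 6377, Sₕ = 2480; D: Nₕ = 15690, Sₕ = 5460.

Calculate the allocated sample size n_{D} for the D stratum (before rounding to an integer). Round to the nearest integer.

Neyman allocation: nₕ = n·NₕSₕ / Σⱼ NⱼSⱼ.
Σ NⱼSⱼ = 6377·2480 + 15690·5460 = 1.0148236 × 10^8.
n_{D} = 1371·15690·5460 / (1.0148236 × 10^8) = 1157.

1157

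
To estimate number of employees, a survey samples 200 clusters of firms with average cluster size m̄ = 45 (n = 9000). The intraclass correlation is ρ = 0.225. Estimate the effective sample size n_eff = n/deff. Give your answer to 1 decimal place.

deff = 1 + (45 − 1)·0.225 = 1 + 9.9 = 10.9.
n_eff = 9000 / 10.9 = 825.7.

825.7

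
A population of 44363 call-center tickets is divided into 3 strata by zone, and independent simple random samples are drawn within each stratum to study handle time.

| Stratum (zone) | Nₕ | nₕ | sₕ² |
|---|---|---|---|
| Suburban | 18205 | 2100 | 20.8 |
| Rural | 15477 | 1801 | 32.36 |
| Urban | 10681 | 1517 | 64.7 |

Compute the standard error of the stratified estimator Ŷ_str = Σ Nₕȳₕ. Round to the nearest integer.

3299

Var(Ŷ_str) = Σₕ Nₕ²(1 − fₕ)sₕ²/nₕ.
Suburban: 18205²·(1 − 2100/18205)·20.8/2100 = 2.9039922 × 10^6.
Rural: 15477²·(1 − 1801/15477)·32.36/1801 = 3.8031257 × 10^6.
Urban: 10681²·(1 − 1517/10681)·64.7/1517 = 4.1746079 × 10^6.
Sum = 1.0881726 × 10^7.
SE = √(1.0881726 × 10^7) = 3299.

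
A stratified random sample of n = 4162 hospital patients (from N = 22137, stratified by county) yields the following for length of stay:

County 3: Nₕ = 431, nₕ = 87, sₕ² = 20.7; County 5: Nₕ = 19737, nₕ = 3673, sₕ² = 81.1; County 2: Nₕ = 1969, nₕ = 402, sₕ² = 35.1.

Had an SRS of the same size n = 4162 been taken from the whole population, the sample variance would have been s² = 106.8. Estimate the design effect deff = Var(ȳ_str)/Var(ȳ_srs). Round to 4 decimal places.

0.7154

Var(ȳ_str) = Σ Wₕ²(1−fₕ)sₕ²/nₕ with Wₕ = Nₕ/22137:
  County 3: (431/22137)²·(1−87/431)·20.7/87 = 7.1986204 × 10^-5
  County 5: (19737/22137)²·(1−3673/19737)·81.1/3673 = 0.014285559
  County 2: (1969/22137)²·(1−402/1969)·35.1/402 = 5.4974115 × 10^-4
  → Var(ȳ_str) = 0.014907286.
Var(ȳ_srs) = (1 − 4162/22137)·106.8/4162 = 0.020836238.
deff = 0.014907286 / 0.020836238 = 0.7154.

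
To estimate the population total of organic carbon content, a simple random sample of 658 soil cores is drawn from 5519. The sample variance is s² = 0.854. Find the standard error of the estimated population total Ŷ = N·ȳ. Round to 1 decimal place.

186.6

Var(Ŷ) = N²·Var(ȳ) = N²·(1 − n/N)·s²/n.
f = 658/5519 = 0.11922450; Var(ȳ) = 0.88077550·0.854/658 = 0.0011431342.
Var(Ŷ) = 5519² · 0.0011431342 = 34819.137.
SE(Ŷ) = √(34819.137) = 186.6.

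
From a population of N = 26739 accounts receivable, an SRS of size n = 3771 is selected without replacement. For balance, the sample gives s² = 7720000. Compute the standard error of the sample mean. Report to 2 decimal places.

41.93

Under SRS without replacement, Var(ȳ) = (1 − f)·s²/n with f = n/N = 3771/26739 = 0.14102996.
Var(ȳ) = (1 − 0.14102996)·7720000/3771 = 0.85897004·2047.2023 = 1758.4855.
SE(ȳ) = √(1758.4855) = 41.93.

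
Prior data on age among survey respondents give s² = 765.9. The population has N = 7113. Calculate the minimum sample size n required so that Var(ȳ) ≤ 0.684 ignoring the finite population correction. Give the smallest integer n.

Without fpc, n₀ = s²/D = 765.9/0.684 = 1119.7368.
Rounding up, n = 1120.

1120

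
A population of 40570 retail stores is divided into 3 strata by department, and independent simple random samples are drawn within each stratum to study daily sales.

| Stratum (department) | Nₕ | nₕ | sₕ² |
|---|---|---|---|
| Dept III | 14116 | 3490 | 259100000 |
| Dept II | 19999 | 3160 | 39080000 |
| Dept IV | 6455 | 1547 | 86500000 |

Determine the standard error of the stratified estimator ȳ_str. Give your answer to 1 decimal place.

101.8

Var(ȳ_str) = Σₕ Wₕ²(1 − fₕ)sₕ²/nₕ with Wₕ = Nₕ/N, N = 40570.
Dept III: Wₕ = 0.34794183; term = 0.34794183²·(1 − 0.24723718)·259100000/3490 = 6765.7108.
Dept II: Wₕ = 0.49295046; term = 0.49295046²·(1 − 0.15800790)·39080000/3160 = 2530.3584.
Dept IV: Wₕ = 0.15910772; term = 0.15910772²·(1 − 0.23965918)·86500000/1547 = 1076.2585.
Sum = 10372.328.
SE = √(10372.328) = 101.8.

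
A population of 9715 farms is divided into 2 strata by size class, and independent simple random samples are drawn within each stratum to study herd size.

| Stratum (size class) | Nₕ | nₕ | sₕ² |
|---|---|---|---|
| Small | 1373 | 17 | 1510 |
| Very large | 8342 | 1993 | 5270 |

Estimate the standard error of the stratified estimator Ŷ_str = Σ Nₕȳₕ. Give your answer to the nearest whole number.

17476

Var(Ŷ_str) = Σₕ Nₕ²(1 − fₕ)sₕ²/nₕ.
Small: 1373²·(1 − 17/1373)·1510/17 = 1.6537058 × 10^8.
Very large: 8342²·(1 − 1993/8342)·5270/1993 = 1.4004862 × 10^8.
Sum = 3.054192 × 10^8.
SE = √(3.054192 × 10^8) = 17476.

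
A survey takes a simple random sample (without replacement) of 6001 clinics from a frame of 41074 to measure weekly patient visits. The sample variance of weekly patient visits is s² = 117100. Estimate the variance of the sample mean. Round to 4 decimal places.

16.6625

Under SRS without replacement, Var(ȳ) = (1 − f)·s²/n with f = n/N = 6001/41074 = 0.14610216.
Var(ȳ) = (1 − 0.14610216)·117100/6001 = 0.85389784·19.513414 = 16.662462.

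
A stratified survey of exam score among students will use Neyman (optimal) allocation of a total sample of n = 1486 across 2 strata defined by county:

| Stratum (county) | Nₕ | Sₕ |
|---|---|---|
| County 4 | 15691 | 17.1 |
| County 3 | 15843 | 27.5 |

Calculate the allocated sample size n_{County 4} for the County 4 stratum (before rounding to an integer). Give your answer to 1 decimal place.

566.4

Neyman allocation: nₕ = n·NₕSₕ / Σⱼ NⱼSⱼ.
Σ NⱼSⱼ = 15691·17.1 + 15843·27.5 = 703998.6.
n_{County 4} = 1486·15691·17.1 / 703998.6 = 566.4.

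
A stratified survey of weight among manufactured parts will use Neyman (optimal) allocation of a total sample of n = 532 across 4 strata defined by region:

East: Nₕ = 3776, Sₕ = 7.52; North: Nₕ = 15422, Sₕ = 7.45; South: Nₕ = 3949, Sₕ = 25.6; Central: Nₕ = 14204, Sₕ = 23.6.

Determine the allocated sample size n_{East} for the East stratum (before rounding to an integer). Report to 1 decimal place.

26.1

Neyman allocation: nₕ = n·NₕSₕ / Σⱼ NⱼSⱼ.
Σ NⱼSⱼ = 3776·7.52 + 15422·7.45 + 3949·25.6 + 14204·23.6 = 579598.22.
n_{East} = 532·3776·7.52 / 579598.22 = 26.1.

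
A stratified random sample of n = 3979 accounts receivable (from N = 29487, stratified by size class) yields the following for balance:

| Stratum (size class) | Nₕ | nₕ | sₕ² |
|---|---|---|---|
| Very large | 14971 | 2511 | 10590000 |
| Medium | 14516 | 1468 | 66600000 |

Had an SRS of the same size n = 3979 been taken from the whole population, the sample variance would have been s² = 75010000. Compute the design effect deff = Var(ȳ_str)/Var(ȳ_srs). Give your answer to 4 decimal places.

Var(ȳ_str) = Σ Wₕ²(1−fₕ)sₕ²/nₕ with Wₕ = Nₕ/29487:
  Very large: (14971/29487)²·(1−2511/14971)·10590000/2511 = 904.80902
  Medium: (14516/29487)²·(1−1468/14516)·66600000/1468 = 9882.7521
  → Var(ȳ_str) = 10787.561.
Var(ȳ_srs) = (1 − 3979/29487)·75010000/3979 = 16307.637.
deff = 10787.561 / 16307.637 = 0.6615.

0.6615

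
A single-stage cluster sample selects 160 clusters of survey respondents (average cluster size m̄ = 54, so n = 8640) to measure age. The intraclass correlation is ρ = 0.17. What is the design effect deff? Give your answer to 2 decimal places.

deff = 1 + (54 − 1)·0.17 = 1 + 9.01 = 10.01.

10.01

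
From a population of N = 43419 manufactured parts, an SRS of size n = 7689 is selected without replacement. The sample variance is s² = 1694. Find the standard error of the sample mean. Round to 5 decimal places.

0.42579

Under SRS without replacement, Var(ȳ) = (1 − f)·s²/n with f = n/N = 7689/43419 = 0.17708837.
Var(ȳ) = (1 − 0.17708837)·1694/7689 = 0.82291163·0.22031474 = 0.18129956.
SE(ȳ) = √(0.18129956) = 0.42579.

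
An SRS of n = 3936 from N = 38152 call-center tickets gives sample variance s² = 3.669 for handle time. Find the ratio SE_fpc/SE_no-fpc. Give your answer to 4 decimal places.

f = n/N = 3936/38152 = 0.10316628.
SE_no-fpc = √(s²/n) = 0.030531371; SE_fpc = √((1−f)s²/n) = 0.028913607.
Ratio = √(1−f) = 0.94701305.

0.9470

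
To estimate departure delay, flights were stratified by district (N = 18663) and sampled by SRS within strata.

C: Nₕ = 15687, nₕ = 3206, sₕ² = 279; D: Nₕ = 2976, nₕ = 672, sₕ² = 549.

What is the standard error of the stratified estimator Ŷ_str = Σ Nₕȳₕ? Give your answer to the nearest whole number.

Var(Ŷ_str) = Σₕ Nₕ²(1 − fₕ)sₕ²/nₕ.
C: 15687²·(1 − 3206/15687)·279/3206 = 1.7038445 × 10^7.
D: 2976²·(1 − 672/2976)·549/672 = 5.6016823 × 10^6.
Sum = 2.2640127 × 10^7.
SE = √(2.2640127 × 10^7) = 4758.

4758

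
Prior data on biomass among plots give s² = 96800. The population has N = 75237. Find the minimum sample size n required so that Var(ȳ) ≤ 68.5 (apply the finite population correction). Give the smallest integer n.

1388

Without fpc, n₀ = s²/D = 96800/68.5 = 1413.1387.
With fpc, (1 − n/N)·s²/n ≤ D requires n ≥ n₀/(1 + n₀/N) = 1413.1387/(1 + 1413.1387/75237) = 1387.0858.
Rounding up, n = 1388.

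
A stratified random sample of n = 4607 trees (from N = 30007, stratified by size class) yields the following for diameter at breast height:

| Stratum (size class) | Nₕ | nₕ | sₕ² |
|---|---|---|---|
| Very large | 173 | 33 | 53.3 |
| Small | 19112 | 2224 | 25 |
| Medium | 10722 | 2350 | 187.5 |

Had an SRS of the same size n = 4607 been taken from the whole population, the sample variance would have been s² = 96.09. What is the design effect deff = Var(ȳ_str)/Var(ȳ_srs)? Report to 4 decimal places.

0.6812

Var(ȳ_str) = Σ Wₕ²(1−fₕ)sₕ²/nₕ with Wₕ = Nₕ/30007:
  Very large: (173/30007)²·(1−33/173)·53.3/33 = 4.3445245 × 10^-5
  Small: (19112/30007)²·(1−2224/19112)·25/2224 = 0.0040294375
  Medium: (10722/30007)²·(1−2350/10722)·187.5/2350 = 0.0079541408
  → Var(ȳ_str) = 0.012027024.
Var(ȳ_srs) = (1 − 4607/30007)·96.09/4607 = 0.017655138.
deff = 0.012027024 / 0.017655138 = 0.6812.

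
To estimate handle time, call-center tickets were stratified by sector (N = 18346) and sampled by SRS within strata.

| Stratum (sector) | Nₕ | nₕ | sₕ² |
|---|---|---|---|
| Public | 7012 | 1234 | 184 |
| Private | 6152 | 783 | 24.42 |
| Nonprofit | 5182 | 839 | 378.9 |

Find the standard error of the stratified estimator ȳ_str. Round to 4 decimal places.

0.2263

Var(ȳ_str) = Σₕ Wₕ²(1 − fₕ)sₕ²/nₕ with Wₕ = Nₕ/N, N = 18346.
Public: Wₕ = 0.38220866; term = 0.38220866²·(1 − 0.17598403)·184/1234 = 0.017948962.
Private: Wₕ = 0.33533195; term = 0.33533195²·(1 − 0.12727568)·24.42/783 = 0.0030606301.
Nonprofit: Wₕ = 0.28245939; term = 0.28245939²·(1 − 0.16190660)·378.9/839 = 0.03019723.
Sum = 0.051206822.
SE = √(0.051206822) = 0.2263.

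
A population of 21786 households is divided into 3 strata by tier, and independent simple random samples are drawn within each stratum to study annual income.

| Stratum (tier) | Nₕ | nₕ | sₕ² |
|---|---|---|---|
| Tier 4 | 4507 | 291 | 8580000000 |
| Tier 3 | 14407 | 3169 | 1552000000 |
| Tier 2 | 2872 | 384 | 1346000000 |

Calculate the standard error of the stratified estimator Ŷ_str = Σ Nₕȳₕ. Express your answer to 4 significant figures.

Var(Ŷ_str) = Σₕ Nₕ²(1 − fₕ)sₕ²/nₕ.
Tier 4: 4507²·(1 − 291/4507)·8580000000/291 = 5.6025077 × 10^14.
Tier 3: 14407²·(1 − 3169/14407)·1552000000/3169 = 7.9292491 × 10^13.
Tier 2: 2872²·(1 − 384/2872)·1346000000/384 = 2.5046592 × 10^13.
Sum = 6.6458985 × 10^14.
SE = √(6.6458985 × 10^14) = 2.578 × 10^7.

2.578 × 10^7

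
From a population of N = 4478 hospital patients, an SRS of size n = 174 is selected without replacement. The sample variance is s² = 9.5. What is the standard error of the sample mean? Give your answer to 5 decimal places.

0.22908

Under SRS without replacement, Var(ȳ) = (1 − f)·s²/n with f = n/N = 174/4478 = 0.03885663.
Var(ȳ) = (1 − 0.03885663)·9.5/174 = 0.96114337·0.054597701 = 0.052476218.
SE(ȳ) = √(0.052476218) = 0.22908.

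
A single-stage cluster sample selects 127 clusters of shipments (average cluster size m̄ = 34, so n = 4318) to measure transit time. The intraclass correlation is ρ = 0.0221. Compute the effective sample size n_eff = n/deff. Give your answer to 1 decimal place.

deff = 1 + (34 − 1)·0.0221 = 1 + 0.7293 = 1.7293.
n_eff = 4318 / 1.7293 = 2497.0.

2497.0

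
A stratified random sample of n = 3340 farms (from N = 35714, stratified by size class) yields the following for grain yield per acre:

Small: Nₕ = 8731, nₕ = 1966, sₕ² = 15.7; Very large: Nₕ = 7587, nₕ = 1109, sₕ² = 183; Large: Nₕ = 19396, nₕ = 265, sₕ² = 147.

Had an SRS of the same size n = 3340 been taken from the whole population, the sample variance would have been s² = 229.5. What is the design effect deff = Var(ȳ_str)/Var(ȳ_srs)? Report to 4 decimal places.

2.6989

Var(ȳ_str) = Σ Wₕ²(1−fₕ)sₕ²/nₕ with Wₕ = Nₕ/35714:
  Small: (8731/35714)²·(1−1966/8731)·15.7/1966 = 3.6980343 × 10^-4
  Very large: (7587/35714)²·(1−1109/7587)·183/1109 = 0.006358484
  Large: (19396/35714)²·(1−265/19396)·147/265 = 0.161378
  → Var(ȳ_str) = 0.16810629.
Var(ȳ_srs) = (1 − 3340/35714)·229.5/3340 = 0.062286523.
deff = 0.16810629 / 0.062286523 = 2.6989.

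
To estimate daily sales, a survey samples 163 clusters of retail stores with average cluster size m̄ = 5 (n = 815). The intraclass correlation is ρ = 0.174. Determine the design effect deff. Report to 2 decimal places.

1.70

deff = 1 + (5 − 1)·0.174 = 1 + 0.696 = 1.696.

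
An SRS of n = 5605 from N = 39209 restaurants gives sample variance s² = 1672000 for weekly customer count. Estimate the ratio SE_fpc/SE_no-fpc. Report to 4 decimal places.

0.9258

f = n/N = 5605/39209 = 0.14295187.
SE_no-fpc = √(s²/n) = 17.271511; SE_fpc = √((1−f)s²/n) = 15.989428.
Ratio = √(1−f) = 0.92576894.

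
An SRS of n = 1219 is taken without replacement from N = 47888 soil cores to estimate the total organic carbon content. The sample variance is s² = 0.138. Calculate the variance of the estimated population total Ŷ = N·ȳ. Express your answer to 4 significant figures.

Var(Ŷ) = N²·Var(ȳ) = N²·(1 − n/N)·s²/n.
f = 1219/47888 = 0.02545523; Var(ȳ) = 0.97454477·0.138/1219 = 1.1032582 × 10^-4.
Var(Ŷ) = 47888² · (1.1032582 × 10^-4) = 253005.85.

253000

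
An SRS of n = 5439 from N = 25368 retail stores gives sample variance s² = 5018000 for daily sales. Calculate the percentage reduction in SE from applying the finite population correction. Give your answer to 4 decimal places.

11.3661

f = n/N = 5439/25368 = 0.21440397.
SE_no-fpc = √(s²/n) = 30.374267; SE_fpc = √((1−f)s²/n) = 26.921883.
Ratio = √(1−f) = 0.88633855. Reduction = 100·(1 − 0.88633855) = 11.3661%.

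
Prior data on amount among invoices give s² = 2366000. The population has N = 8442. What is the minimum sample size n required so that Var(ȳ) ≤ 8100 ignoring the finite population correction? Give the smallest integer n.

293

Without fpc, n₀ = s²/D = 2366000/8100 = 292.0988.
Rounding up, n = 293.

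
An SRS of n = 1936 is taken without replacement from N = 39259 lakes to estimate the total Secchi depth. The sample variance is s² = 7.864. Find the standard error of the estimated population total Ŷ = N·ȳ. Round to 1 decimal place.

Var(Ŷ) = N²·Var(ȳ) = N²·(1 − n/N)·s²/n.
f = 1936/39259 = 0.04931353; Var(ȳ) = 0.95068647·7.864/1936 = 0.0038616727.
Var(Ŷ) = 39259² · 0.0038616727 = 5.9518767 × 10^6.
SE(Ŷ) = √(5.9518767 × 10^6) = 2439.6.

2439.6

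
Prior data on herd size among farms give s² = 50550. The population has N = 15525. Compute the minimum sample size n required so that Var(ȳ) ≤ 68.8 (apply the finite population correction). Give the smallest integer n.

Without fpc, n₀ = s²/D = 50550/68.8 = 734.7384.
With fpc, (1 − n/N)·s²/n ≤ D requires n ≥ n₀/(1 + n₀/N) = 734.7384/(1 + 734.7384/15525) = 701.5373.
Rounding up, n = 702.

702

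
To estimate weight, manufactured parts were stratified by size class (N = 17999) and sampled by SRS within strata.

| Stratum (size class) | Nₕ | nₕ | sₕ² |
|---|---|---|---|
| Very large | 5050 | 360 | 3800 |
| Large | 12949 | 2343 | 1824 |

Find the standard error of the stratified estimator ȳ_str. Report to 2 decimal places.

1.05

Var(ȳ_str) = Σₕ Wₕ²(1 − fₕ)sₕ²/nₕ with Wₕ = Nₕ/N, N = 17999.
Very large: Wₕ = 0.28057114; term = 0.28057114²·(1 − 0.07128713)·3800/360 = 0.77170011.
Large: Wₕ = 0.71942886; term = 0.71942886²·(1 − 0.18094061)·1824/2343 = 0.33002257.
Sum = 1.1017227.
SE = √(1.1017227) = 1.05.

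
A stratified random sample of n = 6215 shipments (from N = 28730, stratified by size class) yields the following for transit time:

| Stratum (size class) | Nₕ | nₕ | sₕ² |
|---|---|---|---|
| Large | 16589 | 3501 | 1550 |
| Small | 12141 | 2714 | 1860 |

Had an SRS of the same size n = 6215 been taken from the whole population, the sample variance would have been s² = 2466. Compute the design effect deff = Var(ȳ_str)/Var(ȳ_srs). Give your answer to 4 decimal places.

0.6801

Var(ȳ_str) = Σ Wₕ²(1−fₕ)sₕ²/nₕ with Wₕ = Nₕ/28730:
  Large: (16589/28730)²·(1−3501/16589)·1550/3501 = 0.11645599
  Small: (12141/28730)²·(1−2714/12141)·1860/2714 = 0.0950298
  → Var(ȳ_str) = 0.21148579.
Var(ȳ_srs) = (1 − 6215/28730)·2466/6215 = 0.31094836.
deff = 0.21148579 / 0.31094836 = 0.6801.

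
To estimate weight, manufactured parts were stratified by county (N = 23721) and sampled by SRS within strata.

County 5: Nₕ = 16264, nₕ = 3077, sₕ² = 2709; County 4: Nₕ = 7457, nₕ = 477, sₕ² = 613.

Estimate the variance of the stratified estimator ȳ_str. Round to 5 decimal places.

Var(ȳ_str) = Σₕ Wₕ²(1 − fₕ)sₕ²/nₕ with Wₕ = Nₕ/N, N = 23721.
County 5: Wₕ = 0.68563720; term = 0.68563720²·(1 − 0.18919085)·2709/3077 = 0.33557446.
County 4: Wₕ = 0.31436280; term = 0.31436280²·(1 − 0.06396674)·613/477 = 0.11887641.
Sum = 0.45445087.

0.45445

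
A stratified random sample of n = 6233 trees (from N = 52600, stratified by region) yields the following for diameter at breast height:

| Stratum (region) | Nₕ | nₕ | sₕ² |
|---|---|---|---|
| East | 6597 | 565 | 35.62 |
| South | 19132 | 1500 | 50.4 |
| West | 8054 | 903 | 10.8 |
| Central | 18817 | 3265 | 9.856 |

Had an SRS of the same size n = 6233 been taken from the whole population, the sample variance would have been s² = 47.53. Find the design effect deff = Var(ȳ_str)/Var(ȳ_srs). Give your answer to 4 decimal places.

Var(ȳ_str) = Σ Wₕ²(1−fₕ)sₕ²/nₕ with Wₕ = Nₕ/52600:
  East: (6597/52600)²·(1−565/6597)·35.62/565 = 9.0673796 × 10^-4
  South: (19132/52600)²·(1−1500/19132)·50.4/1500 = 0.0040966583
  West: (8054/52600)²·(1−903/8054)·10.8/903 = 2.4896765 × 10^-4
  Central: (18817/52600)²·(1−3265/18817)·9.856/3265 = 3.1928804 × 10^-4
  → Var(ȳ_str) = 0.005571652.
Var(ȳ_srs) = (1 − 6233/52600)·47.53/6233 = 0.0067219293.
deff = 0.005571652 / 0.0067219293 = 0.8289.

0.8289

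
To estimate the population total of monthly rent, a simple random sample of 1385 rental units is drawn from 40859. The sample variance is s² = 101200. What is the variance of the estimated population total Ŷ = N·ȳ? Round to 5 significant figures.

Var(Ŷ) = N²·Var(ȳ) = N²·(1 − n/N)·s²/n.
f = 1385/40859 = 0.03389706; Var(ȳ) = 0.96610294·101200/1385 = 70.591782.
Var(Ŷ) = 40859² · 70.591782 = 1.1785001 × 10^11.

1.1785 × 10^11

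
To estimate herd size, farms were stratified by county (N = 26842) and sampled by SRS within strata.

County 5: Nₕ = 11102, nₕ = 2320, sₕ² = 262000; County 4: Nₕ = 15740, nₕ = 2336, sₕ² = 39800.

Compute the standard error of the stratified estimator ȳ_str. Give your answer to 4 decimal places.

Var(ȳ_str) = Σₕ Wₕ²(1 − fₕ)sₕ²/nₕ with Wₕ = Nₕ/N, N = 26842.
County 5: Wₕ = 0.41360554; term = 0.41360554²·(1 − 0.20897136)·262000/2320 = 15.28193.
County 4: Wₕ = 0.58639446; term = 0.58639446²·(1 − 0.14841169)·39800/2336 = 4.9890705.
Sum = 20.271001.
SE = √(20.271001) = 4.5023.

4.5023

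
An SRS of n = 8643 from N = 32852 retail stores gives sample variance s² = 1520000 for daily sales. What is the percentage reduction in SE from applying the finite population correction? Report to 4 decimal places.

f = n/N = 8643/32852 = 0.26308901.
SE_no-fpc = √(s²/n) = 13.261405; SE_fpc = √((1−f)s²/n) = 11.384057.
Ratio = √(1−f) = 0.85843520. Reduction = 100·(1 − 0.85843520) = 14.1565%.

14.1565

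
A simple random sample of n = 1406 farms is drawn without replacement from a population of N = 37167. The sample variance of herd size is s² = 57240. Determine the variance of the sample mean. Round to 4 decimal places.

39.1712

Under SRS without replacement, Var(ȳ) = (1 − f)·s²/n with f = n/N = 1406/37167 = 0.03782926.
Var(ȳ) = (1 − 0.03782926)·57240/1406 = 0.96217074·40.711238 = 39.171162.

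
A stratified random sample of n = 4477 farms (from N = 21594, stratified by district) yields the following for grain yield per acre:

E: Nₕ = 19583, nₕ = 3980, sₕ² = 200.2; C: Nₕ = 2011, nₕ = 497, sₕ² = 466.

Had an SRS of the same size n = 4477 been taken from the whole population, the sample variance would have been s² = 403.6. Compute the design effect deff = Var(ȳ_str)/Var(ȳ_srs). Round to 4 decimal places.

Var(ȳ_str) = Σ Wₕ²(1−fₕ)sₕ²/nₕ with Wₕ = Nₕ/21594:
  E: (19583/21594)²·(1−3980/19583)·200.2/3980 = 0.032961134
  C: (2011/21594)²·(1−497/2011)·466/497 = 0.0061221121
  → Var(ȳ_str) = 0.039083246.
Var(ȳ_srs) = (1 − 4477/21594)·403.6/4477 = 0.071459277.
deff = 0.039083246 / 0.071459277 = 0.5469.

0.5469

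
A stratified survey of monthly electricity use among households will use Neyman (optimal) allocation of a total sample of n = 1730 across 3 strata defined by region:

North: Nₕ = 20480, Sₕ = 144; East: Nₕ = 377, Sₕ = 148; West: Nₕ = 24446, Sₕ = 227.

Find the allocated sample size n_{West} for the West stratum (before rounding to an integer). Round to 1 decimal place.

Neyman allocation: nₕ = n·NₕSₕ / Σⱼ NⱼSⱼ.
Σ NⱼSⱼ = 20480·144 + 377·148 + 24446·227 = 8.554158 × 10^6.
n_{West} = 1730·24446·227 / (8.554158 × 10^6) = 1122.3.

1122.3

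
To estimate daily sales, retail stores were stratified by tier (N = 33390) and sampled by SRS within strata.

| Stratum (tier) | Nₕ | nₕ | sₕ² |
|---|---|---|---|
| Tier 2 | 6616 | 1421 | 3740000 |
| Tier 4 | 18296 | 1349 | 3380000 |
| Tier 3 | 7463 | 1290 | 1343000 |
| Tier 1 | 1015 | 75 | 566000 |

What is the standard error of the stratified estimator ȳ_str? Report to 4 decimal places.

Var(ȳ_str) = Σₕ Wₕ²(1 − fₕ)sₕ²/nₕ with Wₕ = Nₕ/N, N = 33390.
Tier 2: Wₕ = 0.19814316; term = 0.19814316²·(1 − 0.21478235)·3740000/1421 = 81.138268.
Tier 4: Wₕ = 0.54794849; term = 0.54794849²·(1 − 0.07373196)·3380000/1349 = 696.82046.
Tier 3: Wₕ = 0.22351003; term = 0.22351003²·(1 − 0.17285274)·1343000/1290 = 43.019284.
Tier 1: Wₕ = 0.03039832; term = 0.03039832²·(1 − 0.07389163)·566000/75 = 6.4582704.
Sum = 827.43628.
SE = √(827.43628) = 28.7652.

28.7652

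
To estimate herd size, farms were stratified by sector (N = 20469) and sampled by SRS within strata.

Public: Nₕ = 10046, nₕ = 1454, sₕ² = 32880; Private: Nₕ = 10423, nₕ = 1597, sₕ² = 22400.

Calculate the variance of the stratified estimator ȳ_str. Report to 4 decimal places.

7.7384

Var(ȳ_str) = Σₕ Wₕ²(1 − fₕ)sₕ²/nₕ with Wₕ = Nₕ/N, N = 20469.
Public: Wₕ = 0.49079095; term = 0.49079095²·(1 − 0.14473422)·32880/1454 = 4.6586662.
Private: Wₕ = 0.50920905; term = 0.50920905²·(1 − 0.15321884)·22400/1597 = 3.0796865.
Sum = 7.7383527.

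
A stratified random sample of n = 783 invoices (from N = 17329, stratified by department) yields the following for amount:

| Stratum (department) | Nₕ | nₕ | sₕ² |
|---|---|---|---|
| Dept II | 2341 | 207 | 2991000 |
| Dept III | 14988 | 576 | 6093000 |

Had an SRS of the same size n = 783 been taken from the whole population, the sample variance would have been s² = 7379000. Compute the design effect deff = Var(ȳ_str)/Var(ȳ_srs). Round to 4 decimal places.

0.8723

Var(ȳ_str) = Σ Wₕ²(1−fₕ)sₕ²/nₕ with Wₕ = Nₕ/17329:
  Dept II: (2341/17329)²·(1−207/2341)·2991000/207 = 240.3781
  Dept III: (14988/17329)²·(1−576/14988)·6093000/576 = 7609.0358
  → Var(ȳ_str) = 7849.4139.
Var(ȳ_srs) = (1 − 783/17329)·7379000/783 = 8998.1922.
deff = 7849.4139 / 8998.1922 = 0.8723.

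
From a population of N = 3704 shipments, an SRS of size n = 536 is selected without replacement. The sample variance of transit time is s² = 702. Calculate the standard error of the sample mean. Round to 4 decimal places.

1.0584

Under SRS without replacement, Var(ȳ) = (1 − f)·s²/n with f = n/N = 536/3704 = 0.14470842.
Var(ȳ) = (1 − 0.14470842)·702/536 = 0.85529158·1.3097015 = 1.1201767.
SE(ȳ) = √(1.1201767) = 1.0584.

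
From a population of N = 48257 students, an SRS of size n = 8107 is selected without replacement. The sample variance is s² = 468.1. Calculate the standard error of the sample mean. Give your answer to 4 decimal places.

Under SRS without replacement, Var(ȳ) = (1 − f)·s²/n with f = n/N = 8107/48257 = 0.16799635.
Var(ȳ) = (1 − 0.16799635)·468.1/8107 = 0.83200365·0.057740224 = 0.048040077.
SE(ȳ) = √(0.048040077) = 0.2192.

0.2192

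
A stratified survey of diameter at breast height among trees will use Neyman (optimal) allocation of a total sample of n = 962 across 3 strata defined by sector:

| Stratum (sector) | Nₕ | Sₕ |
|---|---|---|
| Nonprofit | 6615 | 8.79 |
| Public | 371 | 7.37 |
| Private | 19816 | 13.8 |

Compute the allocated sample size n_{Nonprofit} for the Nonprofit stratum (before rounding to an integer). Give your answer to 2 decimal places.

Neyman allocation: nₕ = n·NₕSₕ / Σⱼ NⱼSⱼ.
Σ NⱼSⱼ = 6615·8.79 + 371·7.37 + 19816·13.8 = 334340.92.
n_{Nonprofit} = 962·6615·8.79 / 334340.92 = 167.30.

167.30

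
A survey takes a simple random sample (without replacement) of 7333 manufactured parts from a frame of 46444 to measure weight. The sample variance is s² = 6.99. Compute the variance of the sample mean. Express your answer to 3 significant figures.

Under SRS without replacement, Var(ȳ) = (1 − f)·s²/n with f = n/N = 7333/46444 = 0.15788907.
Var(ȳ) = (1 − 0.15788907)·6.99/7333 = 0.84211093·9.5322515 × 10^-4 = 8.0272131 × 10^-4.

8.03 × 10^-4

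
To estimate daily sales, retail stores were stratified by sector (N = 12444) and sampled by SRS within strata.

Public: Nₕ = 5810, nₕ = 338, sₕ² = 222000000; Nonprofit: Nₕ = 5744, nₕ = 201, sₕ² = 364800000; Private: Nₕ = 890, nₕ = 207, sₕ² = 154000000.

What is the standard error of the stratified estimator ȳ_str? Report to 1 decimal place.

714.8

Var(ȳ_str) = Σₕ Wₕ²(1 − fₕ)sₕ²/nₕ with Wₕ = Nₕ/N, N = 12444.
Public: Wₕ = 0.46689167; term = 0.46689167²·(1 − 0.05817556)·222000000/338 = 134846.13.
Nonprofit: Wₕ = 0.46158791; term = 0.46158791²·(1 − 0.03499304)·364800000/201 = 373162.57.
Private: Wₕ = 0.07152041; term = 0.07152041²·(1 − 0.23258427)·154000000/207 = 2920.3915.
Sum = 510929.09.
SE = √(510929.09) = 714.8.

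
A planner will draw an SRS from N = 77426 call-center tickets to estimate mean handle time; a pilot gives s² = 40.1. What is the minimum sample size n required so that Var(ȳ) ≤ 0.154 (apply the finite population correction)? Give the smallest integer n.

Without fpc, n₀ = s²/D = 40.1/0.154 = 260.3896.
With fpc, (1 − n/N)·s²/n ≤ D requires n ≥ n₀/(1 + n₀/N) = 260.3896/(1 + 260.3896/77426) = 259.5168.
Rounding up, n = 260.

260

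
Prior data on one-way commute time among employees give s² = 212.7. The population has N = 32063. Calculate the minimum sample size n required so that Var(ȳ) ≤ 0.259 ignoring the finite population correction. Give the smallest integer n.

Without fpc, n₀ = s²/D = 212.7/0.259 = 821.2355.
Rounding up, n = 822.

822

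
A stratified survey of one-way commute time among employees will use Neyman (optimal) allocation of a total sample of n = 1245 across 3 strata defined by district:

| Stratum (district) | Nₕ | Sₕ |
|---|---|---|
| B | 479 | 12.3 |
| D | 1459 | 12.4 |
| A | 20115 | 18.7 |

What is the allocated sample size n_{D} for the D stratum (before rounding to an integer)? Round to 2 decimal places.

Neyman allocation: nₕ = n·NₕSₕ / Σⱼ NⱼSⱼ.
Σ NⱼSⱼ = 479·12.3 + 1459·12.4 + 20115·18.7 = 400133.8.
n_{D} = 1245·1459·12.4 / 400133.8 = 56.29.

56.29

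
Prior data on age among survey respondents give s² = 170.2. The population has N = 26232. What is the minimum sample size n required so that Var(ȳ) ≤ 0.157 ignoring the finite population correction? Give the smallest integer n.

1085

Without fpc, n₀ = s²/D = 170.2/0.157 = 1084.0764.
Rounding up, n = 1085.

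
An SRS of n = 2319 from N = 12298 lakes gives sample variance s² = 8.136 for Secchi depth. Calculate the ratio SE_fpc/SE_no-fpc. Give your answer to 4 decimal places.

0.9008

f = n/N = 2319/12298 = 0.18856725.
SE_no-fpc = √(s²/n) = 0.059231823; SE_fpc = √((1−f)s²/n) = 0.053355766.
Ratio = √(1−f) = 0.90079562.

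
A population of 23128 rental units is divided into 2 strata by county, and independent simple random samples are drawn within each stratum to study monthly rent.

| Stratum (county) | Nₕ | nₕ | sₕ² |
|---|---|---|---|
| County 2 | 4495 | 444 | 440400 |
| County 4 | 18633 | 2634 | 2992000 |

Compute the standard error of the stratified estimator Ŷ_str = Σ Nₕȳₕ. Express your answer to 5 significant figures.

Var(Ŷ_str) = Σₕ Nₕ²(1 − fₕ)sₕ²/nₕ.
County 2: 4495²·(1 − 444/4495)·440400/444 = 1.8061602 × 10^10.
County 4: 18633²·(1 − 2634/18633)·2992000/2634 = 3.3862689 × 10^11.
Sum = 3.5668849 × 10^11.
SE = √(3.5668849 × 10^11) = 597230.

597230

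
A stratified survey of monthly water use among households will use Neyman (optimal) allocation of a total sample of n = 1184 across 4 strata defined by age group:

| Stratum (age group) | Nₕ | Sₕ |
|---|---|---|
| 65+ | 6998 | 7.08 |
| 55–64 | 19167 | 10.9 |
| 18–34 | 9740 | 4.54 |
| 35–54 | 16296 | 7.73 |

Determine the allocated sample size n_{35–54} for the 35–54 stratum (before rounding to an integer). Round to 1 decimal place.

Neyman allocation: nₕ = n·NₕSₕ / Σⱼ NⱼSⱼ.
Σ NⱼSⱼ = 6998·7.08 + 19167·10.9 + 9740·4.54 + 16296·7.73 = 428653.82.
n_{35–54} = 1184·16296·7.73 / 428653.82 = 347.9.

347.9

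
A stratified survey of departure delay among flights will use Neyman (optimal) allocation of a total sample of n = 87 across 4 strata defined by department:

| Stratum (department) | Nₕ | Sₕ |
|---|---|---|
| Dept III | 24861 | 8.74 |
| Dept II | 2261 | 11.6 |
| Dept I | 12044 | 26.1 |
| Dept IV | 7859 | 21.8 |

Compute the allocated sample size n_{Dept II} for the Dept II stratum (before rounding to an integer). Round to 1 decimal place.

3.1

Neyman allocation: nₕ = n·NₕSₕ / Σⱼ NⱼSⱼ.
Σ NⱼSⱼ = 24861·8.74 + 2261·11.6 + 12044·26.1 + 7859·21.8 = 729187.34.
n_{Dept II} = 87·2261·11.6 / 729187.34 = 3.1.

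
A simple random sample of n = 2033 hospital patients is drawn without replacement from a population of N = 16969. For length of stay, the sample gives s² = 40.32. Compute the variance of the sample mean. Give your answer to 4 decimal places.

0.0175

Under SRS without replacement, Var(ȳ) = (1 − f)·s²/n with f = n/N = 2033/16969 = 0.11980671.
Var(ȳ) = (1 − 0.11980671)·40.32/2033 = 0.88019329·0.019832759 = 0.017456662.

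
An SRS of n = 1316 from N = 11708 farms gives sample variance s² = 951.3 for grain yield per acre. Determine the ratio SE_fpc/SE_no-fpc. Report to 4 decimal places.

f = n/N = 1316/11708 = 0.11240178.
SE_no-fpc = √(s²/n) = 0.850219; SE_fpc = √((1−f)s²/n) = 0.80101199.
Ratio = √(1−f) = 0.94212431.

0.9421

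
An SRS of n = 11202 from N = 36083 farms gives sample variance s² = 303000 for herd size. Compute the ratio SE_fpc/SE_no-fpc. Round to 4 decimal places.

0.8304

f = n/N = 11202/36083 = 0.31045090.
SE_no-fpc = √(s²/n) = 5.2008404; SE_fpc = √((1−f)s²/n) = 4.3187307.
Ratio = √(1−f) = 0.83039093.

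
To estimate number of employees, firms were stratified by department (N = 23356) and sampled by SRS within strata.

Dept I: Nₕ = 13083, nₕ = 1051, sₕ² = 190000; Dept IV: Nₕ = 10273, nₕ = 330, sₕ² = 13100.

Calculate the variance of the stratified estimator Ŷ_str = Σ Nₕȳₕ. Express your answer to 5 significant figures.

Var(Ŷ_str) = Σₕ Nₕ²(1 − fₕ)sₕ²/nₕ.
Dept I: 13083²·(1 − 1051/13083)·190000/1051 = 2.8457454 × 10^10.
Dept IV: 10273²·(1 − 330/10273)·13100/330 = 4.0548247 × 10^9.
Sum = 3.2512279 × 10^10.

3.2512 × 10^10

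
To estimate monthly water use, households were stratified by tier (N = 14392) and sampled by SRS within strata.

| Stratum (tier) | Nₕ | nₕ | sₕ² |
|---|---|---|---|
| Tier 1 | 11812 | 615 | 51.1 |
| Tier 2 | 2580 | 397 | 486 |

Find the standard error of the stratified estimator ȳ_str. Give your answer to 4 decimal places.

Var(ȳ_str) = Σₕ Wₕ²(1 − fₕ)sₕ²/nₕ with Wₕ = Nₕ/N, N = 14392.
Tier 1: Wₕ = 0.82073374; term = 0.82073374²·(1 − 0.05206570)·51.1/615 = 0.053055279.
Tier 2: Wₕ = 0.17926626; term = 0.17926626²·(1 − 0.15387597)·486/397 = 0.033287172.
Sum = 0.086342451.
SE = √(0.086342451) = 0.2938.

0.2938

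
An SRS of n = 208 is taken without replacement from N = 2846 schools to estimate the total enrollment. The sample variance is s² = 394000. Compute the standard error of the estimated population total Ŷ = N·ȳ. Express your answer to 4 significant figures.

119300

Var(Ŷ) = N²·Var(ȳ) = N²·(1 − n/N)·s²/n.
f = 208/2846 = 0.07308503; Var(ȳ) = 0.92691497·394000/208 = 1755.7909.
Var(Ŷ) = 2846² · 1755.7909 = 1.4221408 × 10^10.
SE(Ŷ) = √(1.4221408 × 10^10) = 119300.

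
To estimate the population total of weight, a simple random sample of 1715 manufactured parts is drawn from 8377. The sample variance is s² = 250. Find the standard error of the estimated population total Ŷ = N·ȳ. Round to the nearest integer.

2852

Var(Ŷ) = N²·Var(ȳ) = N²·(1 − n/N)·s²/n.
f = 1715/8377 = 0.20472723; Var(ȳ) = 0.79527277·250/1715 = 0.11592898.
Var(Ŷ) = 8377² · 0.11592898 = 8.1352152 × 10^6.
SE(Ŷ) = √(8.1352152 × 10^6) = 2852.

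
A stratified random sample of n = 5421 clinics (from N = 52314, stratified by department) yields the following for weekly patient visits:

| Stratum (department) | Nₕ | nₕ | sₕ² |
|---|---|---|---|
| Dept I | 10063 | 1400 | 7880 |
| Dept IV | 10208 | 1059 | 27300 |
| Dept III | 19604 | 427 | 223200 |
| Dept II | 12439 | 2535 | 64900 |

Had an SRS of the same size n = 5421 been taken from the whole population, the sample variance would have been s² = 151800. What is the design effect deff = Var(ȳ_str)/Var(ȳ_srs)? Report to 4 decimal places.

Var(ȳ_str) = Σ Wₕ²(1−fₕ)sₕ²/nₕ with Wₕ = Nₕ/52314:
  Dept I: (10063/52314)²·(1−1400/10063)·7880/1400 = 0.17929084
  Dept IV: (10208/52314)²·(1−1059/10208)·27300/1059 = 0.87972133
  Dept III: (19604/52314)²·(1−427/19604)·223200/427 = 71.805188
  Dept II: (12439/52314)²·(1−2535/12439)·64900/2535 = 1.152463
  → Var(ȳ_str) = 74.016663.
Var(ȳ_srs) = (1 − 5421/52314)·151800/5421 = 25.100505.
deff = 74.016663 / 25.100505 = 2.9488.

2.9488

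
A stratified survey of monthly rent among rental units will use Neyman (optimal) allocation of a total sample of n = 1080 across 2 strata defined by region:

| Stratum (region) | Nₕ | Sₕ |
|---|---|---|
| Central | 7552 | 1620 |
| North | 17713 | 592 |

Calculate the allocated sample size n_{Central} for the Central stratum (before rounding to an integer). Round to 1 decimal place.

581.5

Neyman allocation: nₕ = n·NₕSₕ / Σⱼ NⱼSⱼ.
Σ NⱼSⱼ = 7552·1620 + 17713·592 = 2.2720336 × 10^7.
n_{Central} = 1080·7552·1620 / (2.2720336 × 10^7) = 581.5.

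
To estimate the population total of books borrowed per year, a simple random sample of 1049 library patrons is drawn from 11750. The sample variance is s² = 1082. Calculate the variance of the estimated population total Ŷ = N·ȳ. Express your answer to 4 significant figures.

Var(Ŷ) = N²·Var(ȳ) = N²·(1 − n/N)·s²/n.
f = 1049/11750 = 0.08927660; Var(ȳ) = 0.91072340·1082/1049 = 0.93937343.
Var(Ŷ) = 11750² · 0.93937343 = 1.2969224 × 10^8.

1.297 × 10^8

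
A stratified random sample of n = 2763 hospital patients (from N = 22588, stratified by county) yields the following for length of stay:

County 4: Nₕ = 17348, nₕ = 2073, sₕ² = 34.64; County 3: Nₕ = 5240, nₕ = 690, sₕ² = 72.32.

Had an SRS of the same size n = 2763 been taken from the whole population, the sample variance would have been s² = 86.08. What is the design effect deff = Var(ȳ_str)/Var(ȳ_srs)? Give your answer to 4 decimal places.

Var(ȳ_str) = Σ Wₕ²(1−fₕ)sₕ²/nₕ with Wₕ = Nₕ/22588:
  County 4: (17348/22588)²·(1−2073/17348)·34.64/2073 = 0.0086786796
  County 3: (5240/22588)²·(1−690/5240)·72.32/690 = 0.0048977482
  → Var(ȳ_str) = 0.013576428.
Var(ȳ_srs) = (1 − 2763/22588)·86.08/2763 = 0.027343669.
deff = 0.013576428 / 0.027343669 = 0.4965.

0.4965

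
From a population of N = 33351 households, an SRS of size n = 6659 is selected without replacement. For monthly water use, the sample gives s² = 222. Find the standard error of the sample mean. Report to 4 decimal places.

Under SRS without replacement, Var(ȳ) = (1 − f)·s²/n with f = n/N = 6659/33351 = 0.19966418.
Var(ȳ) = (1 − 0.19966418)·222/6659 = 0.80033582·0.033338339 = 0.026681867.
SE(ȳ) = √(0.026681867) = 0.1633.

0.1633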